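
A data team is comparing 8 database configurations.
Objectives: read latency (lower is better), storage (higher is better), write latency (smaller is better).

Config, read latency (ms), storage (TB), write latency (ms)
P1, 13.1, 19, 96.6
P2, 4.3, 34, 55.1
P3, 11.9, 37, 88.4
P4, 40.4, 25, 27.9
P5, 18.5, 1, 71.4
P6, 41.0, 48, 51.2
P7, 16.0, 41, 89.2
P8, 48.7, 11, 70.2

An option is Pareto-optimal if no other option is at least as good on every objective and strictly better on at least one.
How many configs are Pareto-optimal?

P1: dominated by P2 (read latency 4.3≤13.1, storage 34≥19, write latency 55.1≤96.6).
P2: not dominated (best read latency).
P3: not dominated.
P4: not dominated (best write latency).
P5: dominated by P2 (read latency 4.3≤18.5, storage 34≥1, write latency 55.1≤71.4).
P6: not dominated (best storage).
P7: not dominated.
P8: dominated by P2 (read latency 4.3≤48.7, storage 34≥11, write latency 55.1≤70.2).
Pareto-optimal: P2, P3, P4, P6, P7 → 5.

5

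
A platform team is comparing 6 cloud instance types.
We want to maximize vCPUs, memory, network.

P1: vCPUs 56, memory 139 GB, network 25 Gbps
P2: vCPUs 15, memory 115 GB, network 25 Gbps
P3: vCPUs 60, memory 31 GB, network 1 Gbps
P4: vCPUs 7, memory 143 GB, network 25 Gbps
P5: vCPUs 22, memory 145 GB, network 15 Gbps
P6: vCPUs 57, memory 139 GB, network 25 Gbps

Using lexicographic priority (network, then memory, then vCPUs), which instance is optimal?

P4

First maximize network: best is 25, kept {P1, P2, P4, P6}.
Then maximize memory: best is 143, kept {P4}.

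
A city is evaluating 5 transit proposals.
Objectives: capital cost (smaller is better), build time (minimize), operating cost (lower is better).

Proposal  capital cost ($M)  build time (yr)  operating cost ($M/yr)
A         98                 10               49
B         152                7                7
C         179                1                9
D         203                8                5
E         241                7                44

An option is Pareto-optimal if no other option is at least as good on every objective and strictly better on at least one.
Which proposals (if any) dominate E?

B: capital cost 152≤241, build time 7≤7, operating cost 7≤44 — dominates E.
C: capital cost 179≤241, build time 1≤7, operating cost 9≤44 — dominates E.
Others (A, D) are each worse than E on at least one objective.

B, C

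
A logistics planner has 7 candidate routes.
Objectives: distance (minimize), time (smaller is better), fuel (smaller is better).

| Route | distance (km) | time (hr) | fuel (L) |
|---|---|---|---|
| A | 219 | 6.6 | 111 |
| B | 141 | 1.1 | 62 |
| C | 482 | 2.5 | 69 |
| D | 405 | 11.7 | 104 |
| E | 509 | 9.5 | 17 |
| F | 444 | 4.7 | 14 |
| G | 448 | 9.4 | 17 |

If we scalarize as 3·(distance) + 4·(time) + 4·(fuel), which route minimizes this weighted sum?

A: 3·219 + 4·6.6 + 4·111 = 1127.4
B: 3·141 + 4·1.1 + 4·62 = 675.4
C: 3·482 + 4·2.5 + 4·69 = 1732.0
D: 3·405 + 4·11.7 + 4·104 = 1677.8
E: 3·509 + 4·9.5 + 4·17 = 1633.0
F: 3·444 + 4·4.7 + 4·14 = 1406.8
G: 3·448 + 4·9.4 + 4·17 = 1449.6
Lowest: B at 675.4.

B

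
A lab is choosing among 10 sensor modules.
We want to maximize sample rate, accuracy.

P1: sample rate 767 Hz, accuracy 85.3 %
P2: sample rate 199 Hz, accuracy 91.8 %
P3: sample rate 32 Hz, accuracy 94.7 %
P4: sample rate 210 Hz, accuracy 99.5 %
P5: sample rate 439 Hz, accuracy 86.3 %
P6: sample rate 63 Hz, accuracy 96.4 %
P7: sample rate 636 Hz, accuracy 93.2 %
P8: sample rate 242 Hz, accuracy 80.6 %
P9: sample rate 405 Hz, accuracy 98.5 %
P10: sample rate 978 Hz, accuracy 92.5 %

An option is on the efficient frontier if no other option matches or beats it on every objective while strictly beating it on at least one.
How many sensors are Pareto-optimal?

4

P1: dominated by P10 (sample rate 978≥767, accuracy 92.5≥85.3).
P2: dominated by P4 (sample rate 210≥199, accuracy 99.5≥91.8).
P3: dominated by P4 (sample rate 210≥32, accuracy 99.5≥94.7).
P4: not dominated (best accuracy).
P5: dominated by P7 (sample rate 636≥439, accuracy 93.2≥86.3).
P6: dominated by P4 (sample rate 210≥63, accuracy 99.5≥96.4).
P7: not dominated.
P8: dominated by P1 (sample rate 767≥242, accuracy 85.3≥80.6).
P9: not dominated.
P10: not dominated (best sample rate).
Pareto-optimal: P4, P7, P9, P10 → 4.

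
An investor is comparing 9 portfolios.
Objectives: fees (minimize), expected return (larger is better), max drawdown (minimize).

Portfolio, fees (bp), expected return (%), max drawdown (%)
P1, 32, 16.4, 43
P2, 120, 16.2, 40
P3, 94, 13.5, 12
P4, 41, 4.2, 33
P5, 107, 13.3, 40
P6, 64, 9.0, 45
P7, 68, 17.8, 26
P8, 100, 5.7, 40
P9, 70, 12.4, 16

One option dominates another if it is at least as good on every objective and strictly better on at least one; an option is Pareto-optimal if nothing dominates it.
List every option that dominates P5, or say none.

P3: fees 94≤107, expected return 13.5≥13.3, max drawdown 12≤40 — dominates P5.
P7: fees 68≤107, expected return 17.8≥13.3, max drawdown 26≤40 — dominates P5.
Others (P1, P2, P4, P6, P8, P9) are each worse than P5 on at least one objective.

P3, P7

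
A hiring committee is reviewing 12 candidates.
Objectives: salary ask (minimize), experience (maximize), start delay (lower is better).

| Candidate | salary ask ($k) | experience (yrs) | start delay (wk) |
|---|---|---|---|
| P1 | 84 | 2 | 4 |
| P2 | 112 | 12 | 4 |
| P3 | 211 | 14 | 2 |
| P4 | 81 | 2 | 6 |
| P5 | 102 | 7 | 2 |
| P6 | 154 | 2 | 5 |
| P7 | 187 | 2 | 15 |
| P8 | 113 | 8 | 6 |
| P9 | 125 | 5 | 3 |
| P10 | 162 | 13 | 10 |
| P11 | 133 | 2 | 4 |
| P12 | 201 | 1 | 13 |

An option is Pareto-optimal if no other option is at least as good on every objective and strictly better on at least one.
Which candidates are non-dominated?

P1, P2, P3, P4, P5, P10

P1: not dominated.
P2: not dominated.
P3: not dominated (best experience).
P4: not dominated (best salary ask).
P5: not dominated.
P6: dominated by P1 (salary ask 84≤154, experience 2≥2, start delay 4≤5).
P7: dominated by P1 (salary ask 84≤187, experience 2≥2, start delay 4≤15).
P8: dominated by P2 (salary ask 112≤113, experience 12≥8, start delay 4≤6).
P9: dominated by P5 (salary ask 102≤125, experience 7≥5, start delay 2≤3).
P10: not dominated.
P11: dominated by P1 (salary ask 84≤133, experience 2≥2, start delay 4≤4).
P12: dominated by P1 (salary ask 84≤201, experience 2≥1, start delay 4≤13).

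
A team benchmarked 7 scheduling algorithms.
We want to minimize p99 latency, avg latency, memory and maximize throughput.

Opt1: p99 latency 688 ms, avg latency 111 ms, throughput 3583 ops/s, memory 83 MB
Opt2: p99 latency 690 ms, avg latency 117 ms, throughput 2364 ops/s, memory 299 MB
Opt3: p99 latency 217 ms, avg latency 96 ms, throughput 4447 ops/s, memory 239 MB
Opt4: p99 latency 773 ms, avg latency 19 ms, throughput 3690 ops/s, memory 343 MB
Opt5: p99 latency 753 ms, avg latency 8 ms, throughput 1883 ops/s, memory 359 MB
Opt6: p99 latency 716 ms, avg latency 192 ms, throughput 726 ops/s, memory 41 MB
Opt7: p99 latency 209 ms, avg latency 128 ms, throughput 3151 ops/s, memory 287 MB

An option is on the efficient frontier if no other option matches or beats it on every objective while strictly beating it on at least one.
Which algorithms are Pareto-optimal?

Opt1: not dominated.
Opt2: dominated by Opt1 (p99 latency 688≤690, avg latency 111≤117, throughput 3583≥2364, memory 83≤299).
Opt3: not dominated (best throughput).
Opt4: not dominated.
Opt5: not dominated (best avg latency).
Opt6: not dominated (best memory).
Opt7: not dominated (best p99 latency).

Opt1, Opt3, Opt4, Opt5, Opt6, Opt7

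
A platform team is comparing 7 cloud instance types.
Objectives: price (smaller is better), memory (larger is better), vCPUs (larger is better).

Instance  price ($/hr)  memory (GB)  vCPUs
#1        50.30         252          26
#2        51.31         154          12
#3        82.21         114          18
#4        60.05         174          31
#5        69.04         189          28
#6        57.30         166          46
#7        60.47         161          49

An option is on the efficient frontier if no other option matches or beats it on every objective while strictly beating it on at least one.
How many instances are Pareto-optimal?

#1: not dominated (best price).
#2: dominated by #1 (price 50.30≤51.31, memory 252≥154, vCPUs 26≥12).
#3: dominated by #1 (price 50.30≤82.21, memory 252≥114, vCPUs 26≥18).
#4: not dominated.
#5: not dominated.
#6: not dominated.
#7: not dominated (best vCPUs).
Pareto-optimal: #1, #4, #5, #6, #7 → 5.

5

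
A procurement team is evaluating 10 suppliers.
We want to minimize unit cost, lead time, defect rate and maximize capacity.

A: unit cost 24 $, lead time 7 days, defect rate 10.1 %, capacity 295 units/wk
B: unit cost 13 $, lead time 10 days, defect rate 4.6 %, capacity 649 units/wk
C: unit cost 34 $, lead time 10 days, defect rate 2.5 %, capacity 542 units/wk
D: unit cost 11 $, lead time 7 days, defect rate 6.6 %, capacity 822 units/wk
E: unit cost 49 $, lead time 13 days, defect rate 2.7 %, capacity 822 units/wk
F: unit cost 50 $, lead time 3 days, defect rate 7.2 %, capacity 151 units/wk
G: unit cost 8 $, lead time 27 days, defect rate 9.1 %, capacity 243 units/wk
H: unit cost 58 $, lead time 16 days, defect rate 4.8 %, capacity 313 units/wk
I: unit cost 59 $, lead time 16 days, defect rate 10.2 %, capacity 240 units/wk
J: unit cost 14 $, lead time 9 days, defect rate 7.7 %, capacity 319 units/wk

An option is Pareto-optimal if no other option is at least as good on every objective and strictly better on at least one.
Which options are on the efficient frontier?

A: dominated by D (unit cost 11≤24, lead time 7≤7, defect rate 6.6≤10.1, capacity 822≥295).
B: not dominated.
C: not dominated (best defect rate).
D: not dominated.
E: not dominated.
F: not dominated (best lead time).
G: not dominated (best unit cost).
H: dominated by B (unit cost 13≤58, lead time 10≤16, defect rate 4.6≤4.8, capacity 649≥313).
I: dominated by A (unit cost 24≤59, lead time 7≤16, defect rate 10.1≤10.2, capacity 295≥240).
J: dominated by D (unit cost 11≤14, lead time 7≤9, defect rate 6.6≤7.7, capacity 822≥319).

B, C, D, E, F, G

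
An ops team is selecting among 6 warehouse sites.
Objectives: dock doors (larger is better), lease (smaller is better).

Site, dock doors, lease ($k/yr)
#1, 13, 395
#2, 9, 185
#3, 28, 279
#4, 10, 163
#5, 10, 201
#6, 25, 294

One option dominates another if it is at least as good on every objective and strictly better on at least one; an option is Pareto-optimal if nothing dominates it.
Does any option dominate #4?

#1: worse on lease (395 vs 163).
#2: worse on dock doors (9 vs 10).
#3: worse on lease (279 vs 163).
#5: worse on lease (201 vs 163).
#6: worse on lease (294 vs 163).
No option is at least as good as #4 on every objective and strictly better on one.

No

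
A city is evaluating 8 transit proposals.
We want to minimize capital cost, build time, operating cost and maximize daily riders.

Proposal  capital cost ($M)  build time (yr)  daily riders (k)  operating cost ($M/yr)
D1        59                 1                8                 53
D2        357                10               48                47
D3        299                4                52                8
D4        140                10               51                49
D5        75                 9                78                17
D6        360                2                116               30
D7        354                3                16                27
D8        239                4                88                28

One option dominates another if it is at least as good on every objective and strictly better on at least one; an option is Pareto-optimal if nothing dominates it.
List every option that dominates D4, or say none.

D5

D5: capital cost 75≤140, build time 9≤10, daily riders 78≥51, operating cost 17≤49 — dominates D4.
Others (D1, D2, D3, D6, D7, D8) are each worse than D4 on at least one objective.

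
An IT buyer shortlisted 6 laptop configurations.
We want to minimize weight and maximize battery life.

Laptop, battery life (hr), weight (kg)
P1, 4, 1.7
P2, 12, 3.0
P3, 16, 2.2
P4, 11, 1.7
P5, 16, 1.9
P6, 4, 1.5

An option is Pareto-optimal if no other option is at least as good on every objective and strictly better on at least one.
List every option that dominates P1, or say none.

P4: battery life 11≥4, weight 1.7≤1.7 — dominates P1.
P6: battery life 4≥4, weight 1.5≤1.7 — dominates P1.
Others (P2, P3, P5) are each worse than P1 on at least one objective.

P4, P6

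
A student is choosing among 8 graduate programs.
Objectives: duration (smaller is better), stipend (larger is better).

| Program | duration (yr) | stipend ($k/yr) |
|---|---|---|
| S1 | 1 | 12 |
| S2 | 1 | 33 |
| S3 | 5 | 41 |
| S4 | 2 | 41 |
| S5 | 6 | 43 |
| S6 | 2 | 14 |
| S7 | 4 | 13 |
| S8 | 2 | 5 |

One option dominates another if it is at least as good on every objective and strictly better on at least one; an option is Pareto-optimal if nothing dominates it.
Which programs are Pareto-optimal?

S2, S4, S5

S1: dominated by S2 (duration 1≤1, stipend 33≥12).
S2: not dominated.
S3: dominated by S4 (duration 2≤5, stipend 41≥41).
S4: not dominated.
S5: not dominated (best stipend).
S6: dominated by S2 (duration 1≤2, stipend 33≥14).
S7: dominated by S2 (duration 1≤4, stipend 33≥13).
S8: dominated by S1 (duration 1≤2, stipend 12≥5).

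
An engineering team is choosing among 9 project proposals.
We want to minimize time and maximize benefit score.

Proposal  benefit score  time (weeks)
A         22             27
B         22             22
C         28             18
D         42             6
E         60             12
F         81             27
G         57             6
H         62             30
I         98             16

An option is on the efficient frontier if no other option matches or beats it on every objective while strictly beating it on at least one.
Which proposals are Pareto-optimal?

E, G, I

A: dominated by B (benefit score 22≥22, time 22≤27).
B: dominated by C (benefit score 28≥22, time 18≤22).
C: dominated by D (benefit score 42≥28, time 6≤18).
D: dominated by G (benefit score 57≥42, time 6≤6).
E: not dominated.
F: dominated by I (benefit score 98≥81, time 16≤27).
G: not dominated.
H: dominated by F (benefit score 81≥62, time 27≤30).
I: not dominated (best benefit score).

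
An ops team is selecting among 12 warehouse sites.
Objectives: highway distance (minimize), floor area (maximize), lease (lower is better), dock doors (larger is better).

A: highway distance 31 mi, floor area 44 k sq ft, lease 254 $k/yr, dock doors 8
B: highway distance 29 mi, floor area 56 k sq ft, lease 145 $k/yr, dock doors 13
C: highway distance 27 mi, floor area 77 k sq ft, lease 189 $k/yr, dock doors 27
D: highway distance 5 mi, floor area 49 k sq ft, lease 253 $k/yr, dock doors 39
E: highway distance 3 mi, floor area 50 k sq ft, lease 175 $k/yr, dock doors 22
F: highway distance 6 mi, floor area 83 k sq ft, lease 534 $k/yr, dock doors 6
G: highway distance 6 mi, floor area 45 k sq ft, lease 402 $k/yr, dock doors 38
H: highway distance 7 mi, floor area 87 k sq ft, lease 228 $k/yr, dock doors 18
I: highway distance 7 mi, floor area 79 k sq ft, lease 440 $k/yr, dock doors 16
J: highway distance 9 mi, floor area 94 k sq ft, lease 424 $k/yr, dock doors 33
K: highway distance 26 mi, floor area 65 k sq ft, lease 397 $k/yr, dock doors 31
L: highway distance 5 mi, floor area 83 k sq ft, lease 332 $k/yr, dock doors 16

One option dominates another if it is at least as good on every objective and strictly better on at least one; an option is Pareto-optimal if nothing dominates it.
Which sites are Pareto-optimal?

A: dominated by B (highway distance 29≤31, floor area 56≥44, lease 145≤254, dock doors 13≥8).
B: not dominated (best lease).
C: not dominated.
D: not dominated (best dock doors).
E: not dominated (best highway distance).
F: dominated by L (highway distance 5≤6, floor area 83≥83, lease 332≤534, dock doors 16≥6).
G: dominated by D (highway distance 5≤6, floor area 49≥45, lease 253≤402, dock doors 39≥38).
H: not dominated.
I: dominated by H (highway distance 7≤7, floor area 87≥79, lease 228≤440, dock doors 18≥16).
J: not dominated (best floor area).
K: not dominated.
L: not dominated.

B, C, D, E, H, J, K, L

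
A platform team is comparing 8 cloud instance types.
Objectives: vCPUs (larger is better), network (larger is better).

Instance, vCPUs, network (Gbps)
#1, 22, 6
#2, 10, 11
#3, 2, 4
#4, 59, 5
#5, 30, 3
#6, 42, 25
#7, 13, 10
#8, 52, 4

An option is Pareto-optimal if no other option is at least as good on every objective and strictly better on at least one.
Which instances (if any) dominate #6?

none

#1: worse on vCPUs (22 vs 42).
#2: worse on vCPUs (10 vs 42).
#3: worse on vCPUs (2 vs 42).
#4: worse on network (5 vs 25).
#5: worse on vCPUs (30 vs 42).
#7: worse on vCPUs (13 vs 42).
#8: worse on network (4 vs 25).
No option dominates #6.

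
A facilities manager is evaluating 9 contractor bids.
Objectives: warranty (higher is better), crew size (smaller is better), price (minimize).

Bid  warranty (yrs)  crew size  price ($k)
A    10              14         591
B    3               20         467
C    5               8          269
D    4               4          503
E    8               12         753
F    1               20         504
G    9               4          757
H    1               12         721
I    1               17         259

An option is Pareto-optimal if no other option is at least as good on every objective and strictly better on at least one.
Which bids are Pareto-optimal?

A: not dominated (best warranty).
B: dominated by C (warranty 5≥3, crew size 8≤20, price 269≤467).
C: not dominated.
D: not dominated.
E: not dominated.
F: dominated by B (warranty 3≥1, crew size 20≤20, price 467≤504).
G: not dominated.
H: dominated by C (warranty 5≥1, crew size 8≤12, price 269≤721).
I: not dominated (best price).

A, C, D, E, G, I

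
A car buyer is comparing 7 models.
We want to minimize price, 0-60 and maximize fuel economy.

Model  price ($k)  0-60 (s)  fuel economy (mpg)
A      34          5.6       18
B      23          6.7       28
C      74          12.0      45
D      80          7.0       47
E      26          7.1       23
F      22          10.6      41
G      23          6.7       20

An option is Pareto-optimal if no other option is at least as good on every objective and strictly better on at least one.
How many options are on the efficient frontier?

A: not dominated (best 0-60).
B: not dominated.
C: not dominated.
D: not dominated (best fuel economy).
E: dominated by B (price 23≤26, 0-60 6.7≤7.1, fuel economy 28≥23).
F: not dominated (best price).
G: dominated by B (price 23≤23, 0-60 6.7≤6.7, fuel economy 28≥20).
Pareto-optimal: A, B, C, D, F → 5.

5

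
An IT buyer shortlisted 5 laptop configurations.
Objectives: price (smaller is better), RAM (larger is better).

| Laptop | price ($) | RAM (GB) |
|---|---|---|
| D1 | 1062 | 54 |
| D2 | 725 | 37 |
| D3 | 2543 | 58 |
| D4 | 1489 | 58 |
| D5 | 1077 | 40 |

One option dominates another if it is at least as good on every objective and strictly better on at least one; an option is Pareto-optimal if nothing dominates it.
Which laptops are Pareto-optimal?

D1: not dominated.
D2: not dominated (best price).
D3: dominated by D4 (price 1489≤2543, RAM 58≥58).
D4: not dominated.
D5: dominated by D1 (price 1062≤1077, RAM 54≥40).

D1, D2, D4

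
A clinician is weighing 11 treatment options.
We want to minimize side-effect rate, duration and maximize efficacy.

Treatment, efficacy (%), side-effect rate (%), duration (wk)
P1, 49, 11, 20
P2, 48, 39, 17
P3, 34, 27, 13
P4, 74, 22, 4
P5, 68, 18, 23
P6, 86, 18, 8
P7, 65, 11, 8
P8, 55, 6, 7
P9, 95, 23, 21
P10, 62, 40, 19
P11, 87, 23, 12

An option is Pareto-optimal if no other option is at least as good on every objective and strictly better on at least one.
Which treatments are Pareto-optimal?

P1: dominated by P7 (efficacy 65≥49, side-effect rate 11≤11, duration 8≤20).
P2: dominated by P4 (efficacy 74≥48, side-effect rate 22≤39, duration 4≤17).
P3: dominated by P4 (efficacy 74≥34, side-effect rate 22≤27, duration 4≤13).
P4: not dominated (best duration).
P5: dominated by P6 (efficacy 86≥68, side-effect rate 18≤18, duration 8≤23).
P6: not dominated.
P7: not dominated.
P8: not dominated (best side-effect rate).
P9: not dominated (best efficacy).
P10: dominated by P4 (efficacy 74≥62, side-effect rate 22≤40, duration 4≤19).
P11: not dominated.

P4, P6, P7, P8, P9, P11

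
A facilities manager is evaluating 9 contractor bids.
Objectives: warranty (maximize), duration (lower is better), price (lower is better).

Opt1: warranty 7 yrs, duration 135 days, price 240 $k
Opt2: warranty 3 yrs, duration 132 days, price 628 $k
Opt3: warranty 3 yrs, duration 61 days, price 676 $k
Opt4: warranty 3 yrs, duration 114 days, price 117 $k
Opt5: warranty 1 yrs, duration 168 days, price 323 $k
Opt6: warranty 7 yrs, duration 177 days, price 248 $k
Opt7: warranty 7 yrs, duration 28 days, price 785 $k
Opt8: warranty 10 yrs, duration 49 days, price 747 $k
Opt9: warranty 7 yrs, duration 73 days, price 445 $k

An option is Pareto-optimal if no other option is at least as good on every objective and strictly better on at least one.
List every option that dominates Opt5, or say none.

Opt1, Opt4

Opt1: warranty 7≥1, duration 135≤168, price 240≤323 — dominates Opt5.
Opt4: warranty 3≥1, duration 114≤168, price 117≤323 — dominates Opt5.
Others (Opt2, Opt3, Opt6, Opt7, Opt8, Opt9) are each worse than Opt5 on at least one objective.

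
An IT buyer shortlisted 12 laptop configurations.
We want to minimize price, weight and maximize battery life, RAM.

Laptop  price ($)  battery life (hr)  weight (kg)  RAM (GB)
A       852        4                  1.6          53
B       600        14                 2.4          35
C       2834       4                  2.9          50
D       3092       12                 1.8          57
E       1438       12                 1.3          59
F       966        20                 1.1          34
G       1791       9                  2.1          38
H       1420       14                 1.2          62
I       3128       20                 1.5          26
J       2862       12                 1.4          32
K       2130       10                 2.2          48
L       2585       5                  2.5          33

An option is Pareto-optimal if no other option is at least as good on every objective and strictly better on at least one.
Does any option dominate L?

Yes

B vs L: price 600≤2585, battery life 14≥5, weight 2.4≤2.5, RAM 35≥33 — B is at least as good on every objective and strictly better on at least one, so B dominates L.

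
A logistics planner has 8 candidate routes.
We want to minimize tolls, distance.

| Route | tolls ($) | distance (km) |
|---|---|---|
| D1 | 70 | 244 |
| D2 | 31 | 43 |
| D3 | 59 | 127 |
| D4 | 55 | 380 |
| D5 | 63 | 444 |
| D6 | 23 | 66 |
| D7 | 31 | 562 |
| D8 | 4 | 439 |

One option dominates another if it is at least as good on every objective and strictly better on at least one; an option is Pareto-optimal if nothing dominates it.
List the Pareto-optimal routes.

D1: dominated by D2 (tolls 31≤70, distance 43≤244).
D2: not dominated (best distance).
D3: dominated by D2 (tolls 31≤59, distance 43≤127).
D4: dominated by D2 (tolls 31≤55, distance 43≤380).
D5: dominated by D2 (tolls 31≤63, distance 43≤444).
D6: not dominated.
D7: dominated by D2 (tolls 31≤31, distance 43≤562).
D8: not dominated (best tolls).

D2, D6, D8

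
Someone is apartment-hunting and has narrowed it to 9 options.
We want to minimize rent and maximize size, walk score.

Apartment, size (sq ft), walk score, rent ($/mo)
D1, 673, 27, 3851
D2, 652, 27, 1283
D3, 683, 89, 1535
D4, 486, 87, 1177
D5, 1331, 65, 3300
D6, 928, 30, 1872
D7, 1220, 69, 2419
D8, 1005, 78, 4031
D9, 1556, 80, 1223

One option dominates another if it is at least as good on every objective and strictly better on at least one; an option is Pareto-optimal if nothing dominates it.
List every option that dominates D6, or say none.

D9

D9: size 1556≥928, walk score 80≥30, rent 1223≤1872 — dominates D6.
Others (D1, D2, D3, D4, D5, D7, D8) are each worse than D6 on at least one objective.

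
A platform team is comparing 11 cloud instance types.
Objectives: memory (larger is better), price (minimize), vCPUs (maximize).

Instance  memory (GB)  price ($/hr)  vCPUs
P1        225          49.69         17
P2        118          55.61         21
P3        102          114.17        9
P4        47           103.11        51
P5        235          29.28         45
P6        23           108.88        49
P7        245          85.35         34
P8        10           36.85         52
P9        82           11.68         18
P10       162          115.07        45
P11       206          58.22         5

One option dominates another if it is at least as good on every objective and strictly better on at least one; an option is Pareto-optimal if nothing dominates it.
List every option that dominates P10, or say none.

P5

P5: memory 235≥162, price 29.28≤115.07, vCPUs 45≥45 — dominates P10.
Others (P1, P2, P3, P4, P6, P7, P8, P9, P11) are each worse than P10 on at least one objective.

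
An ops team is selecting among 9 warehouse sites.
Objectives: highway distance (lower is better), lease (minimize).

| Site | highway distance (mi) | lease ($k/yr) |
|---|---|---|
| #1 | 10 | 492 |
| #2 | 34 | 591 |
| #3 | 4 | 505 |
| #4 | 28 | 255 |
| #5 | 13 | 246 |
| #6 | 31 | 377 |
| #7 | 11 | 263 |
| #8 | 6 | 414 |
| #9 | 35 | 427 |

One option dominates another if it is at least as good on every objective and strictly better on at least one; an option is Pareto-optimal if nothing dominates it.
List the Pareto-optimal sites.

#1: dominated by #8 (highway distance 6≤10, lease 414≤492).
#2: dominated by #1 (highway distance 10≤34, lease 492≤591).
#3: not dominated (best highway distance).
#4: dominated by #5 (highway distance 13≤28, lease 246≤255).
#5: not dominated (best lease).
#6: dominated by #4 (highway distance 28≤31, lease 255≤377).
#7: not dominated.
#8: not dominated.
#9: dominated by #4 (highway distance 28≤35, lease 255≤427).

#3, #5, #7, #8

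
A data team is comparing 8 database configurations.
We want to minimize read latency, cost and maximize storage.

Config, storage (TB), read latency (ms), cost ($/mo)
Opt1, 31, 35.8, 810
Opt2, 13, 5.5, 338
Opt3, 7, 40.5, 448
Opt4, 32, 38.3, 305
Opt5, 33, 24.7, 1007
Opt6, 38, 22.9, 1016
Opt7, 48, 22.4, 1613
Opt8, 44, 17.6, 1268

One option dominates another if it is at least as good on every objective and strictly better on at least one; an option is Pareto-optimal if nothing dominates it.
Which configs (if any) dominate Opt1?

none

Opt2: worse on storage (13 vs 31).
Opt3: worse on storage (7 vs 31).
Opt4: worse on read latency (38.3 vs 35.8).
Opt5: worse on cost (1007 vs 810).
Opt6: worse on cost (1016 vs 810).
Opt7: worse on cost (1613 vs 810).
Opt8: worse on cost (1268 vs 810).
No option dominates Opt1.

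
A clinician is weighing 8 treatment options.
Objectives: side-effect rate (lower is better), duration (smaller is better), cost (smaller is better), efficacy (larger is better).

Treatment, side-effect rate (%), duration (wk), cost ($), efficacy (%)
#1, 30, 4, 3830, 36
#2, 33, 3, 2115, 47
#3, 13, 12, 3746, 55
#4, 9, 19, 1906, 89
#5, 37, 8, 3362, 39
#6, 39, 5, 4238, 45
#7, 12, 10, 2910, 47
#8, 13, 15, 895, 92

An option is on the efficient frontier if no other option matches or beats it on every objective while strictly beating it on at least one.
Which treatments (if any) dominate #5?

#2: side-effect rate 33≤37, duration 3≤8, cost 2115≤3362, efficacy 47≥39 — dominates #5.
Others (#1, #3, #4, #6, #7, #8) are each worse than #5 on at least one objective.

#2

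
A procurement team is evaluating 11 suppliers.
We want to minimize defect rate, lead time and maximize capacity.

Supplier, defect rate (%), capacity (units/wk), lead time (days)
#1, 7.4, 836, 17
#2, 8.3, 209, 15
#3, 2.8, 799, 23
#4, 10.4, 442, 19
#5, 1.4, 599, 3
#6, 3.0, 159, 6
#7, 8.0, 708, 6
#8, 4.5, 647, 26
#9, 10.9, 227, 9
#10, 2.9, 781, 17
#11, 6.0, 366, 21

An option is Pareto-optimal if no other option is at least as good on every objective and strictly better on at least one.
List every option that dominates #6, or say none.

#5

#5: defect rate 1.4≤3.0, capacity 599≥159, lead time 3≤6 — dominates #6.
Others (#1, #2, #3, #4, #7, #8, #9, #10, #11) are each worse than #6 on at least one objective.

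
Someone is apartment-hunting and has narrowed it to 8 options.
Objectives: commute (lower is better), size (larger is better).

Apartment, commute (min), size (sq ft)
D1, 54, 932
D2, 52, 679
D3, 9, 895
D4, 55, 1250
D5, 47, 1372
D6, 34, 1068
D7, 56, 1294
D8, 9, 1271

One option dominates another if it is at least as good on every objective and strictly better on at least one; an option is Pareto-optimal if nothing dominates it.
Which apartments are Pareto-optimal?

D5, D8

D1: dominated by D5 (commute 47≤54, size 1372≥932).
D2: dominated by D3 (commute 9≤52, size 895≥679).
D3: dominated by D8 (commute 9≤9, size 1271≥895).
D4: dominated by D5 (commute 47≤55, size 1372≥1250).
D5: not dominated (best size).
D6: dominated by D8 (commute 9≤34, size 1271≥1068).
D7: dominated by D5 (commute 47≤56, size 1372≥1294).
D8: not dominated.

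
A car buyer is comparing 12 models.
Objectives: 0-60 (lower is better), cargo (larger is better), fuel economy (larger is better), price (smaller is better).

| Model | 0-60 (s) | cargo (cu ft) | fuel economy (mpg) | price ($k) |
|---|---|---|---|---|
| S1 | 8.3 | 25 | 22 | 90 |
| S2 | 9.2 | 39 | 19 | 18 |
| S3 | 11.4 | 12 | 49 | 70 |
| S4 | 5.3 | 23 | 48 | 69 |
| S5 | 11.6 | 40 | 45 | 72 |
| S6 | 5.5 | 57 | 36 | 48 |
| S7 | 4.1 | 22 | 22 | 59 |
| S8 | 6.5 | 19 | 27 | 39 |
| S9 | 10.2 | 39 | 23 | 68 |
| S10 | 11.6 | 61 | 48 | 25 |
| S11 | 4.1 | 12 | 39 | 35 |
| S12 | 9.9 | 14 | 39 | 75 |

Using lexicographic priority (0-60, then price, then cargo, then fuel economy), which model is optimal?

First minimize 0-60: best is 4.1, kept {S7, S11}.
Then minimize price: best is 35, kept {S11}.

S11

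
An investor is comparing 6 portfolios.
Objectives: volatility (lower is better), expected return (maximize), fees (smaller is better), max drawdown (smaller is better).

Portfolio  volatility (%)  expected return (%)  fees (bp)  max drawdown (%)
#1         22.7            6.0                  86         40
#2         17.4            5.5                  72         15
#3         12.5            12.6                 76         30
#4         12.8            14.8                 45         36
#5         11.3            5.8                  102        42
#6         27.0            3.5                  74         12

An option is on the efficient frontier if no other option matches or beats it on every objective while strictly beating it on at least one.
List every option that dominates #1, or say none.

#3, #4

#3: volatility 12.5≤22.7, expected return 12.6≥6.0, fees 76≤86, max drawdown 30≤40 — dominates #1.
#4: volatility 12.8≤22.7, expected return 14.8≥6.0, fees 45≤86, max drawdown 36≤40 — dominates #1.
Others (#2, #5, #6) are each worse than #1 on at least one objective.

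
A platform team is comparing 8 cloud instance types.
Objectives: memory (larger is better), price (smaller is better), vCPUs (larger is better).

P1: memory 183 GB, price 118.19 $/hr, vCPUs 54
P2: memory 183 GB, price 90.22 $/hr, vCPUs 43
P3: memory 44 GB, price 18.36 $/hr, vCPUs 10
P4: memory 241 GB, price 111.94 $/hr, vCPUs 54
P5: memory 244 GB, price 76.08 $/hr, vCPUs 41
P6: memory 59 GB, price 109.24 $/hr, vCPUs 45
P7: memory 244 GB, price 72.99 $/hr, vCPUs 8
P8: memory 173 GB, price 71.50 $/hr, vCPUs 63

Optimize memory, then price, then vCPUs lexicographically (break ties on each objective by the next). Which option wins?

First maximize memory: best is 244, kept {P5, P7}.
Then minimize price: best is 72.99, kept {P7}.

P7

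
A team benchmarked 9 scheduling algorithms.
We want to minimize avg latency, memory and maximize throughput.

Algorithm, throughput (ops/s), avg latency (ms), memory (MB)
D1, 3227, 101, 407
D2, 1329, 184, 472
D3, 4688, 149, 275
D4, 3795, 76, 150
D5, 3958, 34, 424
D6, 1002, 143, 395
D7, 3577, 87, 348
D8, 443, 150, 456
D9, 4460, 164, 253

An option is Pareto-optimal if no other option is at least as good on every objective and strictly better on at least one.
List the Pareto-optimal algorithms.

D1: dominated by D4 (throughput 3795≥3227, avg latency 76≤101, memory 150≤407).
D2: dominated by D1 (throughput 3227≥1329, avg latency 101≤184, memory 407≤472).
D3: not dominated (best throughput).
D4: not dominated (best memory).
D5: not dominated (best avg latency).
D6: dominated by D4 (throughput 3795≥1002, avg latency 76≤143, memory 150≤395).
D7: dominated by D4 (throughput 3795≥3577, avg latency 76≤87, memory 150≤348).
D8: dominated by D1 (throughput 3227≥443, avg latency 101≤150, memory 407≤456).
D9: not dominated.

D3, D4, D5, D9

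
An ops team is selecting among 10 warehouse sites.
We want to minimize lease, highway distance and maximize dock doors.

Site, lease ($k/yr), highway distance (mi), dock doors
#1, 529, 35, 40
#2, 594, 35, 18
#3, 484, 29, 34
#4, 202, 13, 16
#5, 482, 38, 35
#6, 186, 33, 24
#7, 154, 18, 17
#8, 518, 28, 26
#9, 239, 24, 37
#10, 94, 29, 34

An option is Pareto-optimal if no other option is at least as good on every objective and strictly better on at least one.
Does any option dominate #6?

#10 vs #6: lease 94≤186, highway distance 29≤33, dock doors 34≥24 — #10 is at least as good on every objective and strictly better on at least one, so #10 dominates #6.

Yes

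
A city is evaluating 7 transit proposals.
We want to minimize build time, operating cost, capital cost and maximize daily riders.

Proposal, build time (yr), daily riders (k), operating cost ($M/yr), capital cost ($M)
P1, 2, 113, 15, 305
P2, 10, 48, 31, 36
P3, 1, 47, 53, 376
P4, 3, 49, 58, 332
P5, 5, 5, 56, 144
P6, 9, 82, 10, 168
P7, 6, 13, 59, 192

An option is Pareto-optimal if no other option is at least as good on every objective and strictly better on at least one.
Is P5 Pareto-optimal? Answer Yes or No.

P1: worse on capital cost (305 vs 144).
P2: worse on build time (10 vs 5).
P3: worse on capital cost (376 vs 144).
P4: worse on operating cost (58 vs 56).
P6: worse on build time (9 vs 5).
P7: worse on build time (6 vs 5).
No option is at least as good as P5 on every objective and strictly better on one.

Yes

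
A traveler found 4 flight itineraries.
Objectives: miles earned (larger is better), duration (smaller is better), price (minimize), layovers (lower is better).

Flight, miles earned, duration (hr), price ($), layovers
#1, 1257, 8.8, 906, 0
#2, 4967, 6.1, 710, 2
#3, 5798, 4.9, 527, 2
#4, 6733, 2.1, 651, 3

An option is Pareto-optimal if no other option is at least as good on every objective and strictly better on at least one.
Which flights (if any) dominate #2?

#3

#3: miles earned 5798≥4967, duration 4.9≤6.1, price 527≤710, layovers 2≤2 — dominates #2.
Others (#1, #4) are each worse than #2 on at least one objective.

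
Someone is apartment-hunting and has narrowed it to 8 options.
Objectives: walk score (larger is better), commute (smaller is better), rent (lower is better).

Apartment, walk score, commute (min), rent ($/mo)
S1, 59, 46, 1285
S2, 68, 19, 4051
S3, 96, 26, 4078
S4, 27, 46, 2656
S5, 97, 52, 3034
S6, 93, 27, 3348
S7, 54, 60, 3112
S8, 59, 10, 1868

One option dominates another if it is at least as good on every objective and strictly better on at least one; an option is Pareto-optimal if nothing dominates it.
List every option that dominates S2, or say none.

none

S1: worse on walk score (59 vs 68).
S3: worse on commute (26 vs 19).
S4: worse on walk score (27 vs 68).
S5: worse on commute (52 vs 19).
S6: worse on commute (27 vs 19).
S7: worse on walk score (54 vs 68).
S8: worse on walk score (59 vs 68).
No option dominates S2.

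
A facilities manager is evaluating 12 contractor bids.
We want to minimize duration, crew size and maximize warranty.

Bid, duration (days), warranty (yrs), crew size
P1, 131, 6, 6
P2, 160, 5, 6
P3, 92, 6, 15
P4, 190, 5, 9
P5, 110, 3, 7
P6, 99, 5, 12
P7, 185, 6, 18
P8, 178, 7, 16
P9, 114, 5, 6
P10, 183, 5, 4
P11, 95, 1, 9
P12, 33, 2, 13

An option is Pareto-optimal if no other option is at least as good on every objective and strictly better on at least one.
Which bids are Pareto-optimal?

P1, P3, P5, P6, P8, P9, P10, P11, P12

P1: not dominated.
P2: dominated by P1 (duration 131≤160, warranty 6≥5, crew size 6≤6).
P3: not dominated.
P4: dominated by P1 (duration 131≤190, warranty 6≥5, crew size 6≤9).
P5: not dominated.
P6: not dominated.
P7: dominated by P1 (duration 131≤185, warranty 6≥6, crew size 6≤18).
P8: not dominated (best warranty).
P9: not dominated.
P10: not dominated (best crew size).
P11: not dominated.
P12: not dominated (best duration).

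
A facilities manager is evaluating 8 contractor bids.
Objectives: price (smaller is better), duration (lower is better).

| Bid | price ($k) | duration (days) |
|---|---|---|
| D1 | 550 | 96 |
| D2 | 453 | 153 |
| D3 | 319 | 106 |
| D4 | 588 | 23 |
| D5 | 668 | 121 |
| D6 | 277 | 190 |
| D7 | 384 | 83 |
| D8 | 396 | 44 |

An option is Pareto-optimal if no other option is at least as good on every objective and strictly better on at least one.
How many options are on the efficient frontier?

D1: dominated by D7 (price 384≤550, duration 83≤96).
D2: dominated by D3 (price 319≤453, duration 106≤153).
D3: not dominated.
D4: not dominated (best duration).
D5: dominated by D1 (price 550≤668, duration 96≤121).
D6: not dominated (best price).
D7: not dominated.
D8: not dominated.
Pareto-optimal: D3, D4, D6, D7, D8 → 5.

5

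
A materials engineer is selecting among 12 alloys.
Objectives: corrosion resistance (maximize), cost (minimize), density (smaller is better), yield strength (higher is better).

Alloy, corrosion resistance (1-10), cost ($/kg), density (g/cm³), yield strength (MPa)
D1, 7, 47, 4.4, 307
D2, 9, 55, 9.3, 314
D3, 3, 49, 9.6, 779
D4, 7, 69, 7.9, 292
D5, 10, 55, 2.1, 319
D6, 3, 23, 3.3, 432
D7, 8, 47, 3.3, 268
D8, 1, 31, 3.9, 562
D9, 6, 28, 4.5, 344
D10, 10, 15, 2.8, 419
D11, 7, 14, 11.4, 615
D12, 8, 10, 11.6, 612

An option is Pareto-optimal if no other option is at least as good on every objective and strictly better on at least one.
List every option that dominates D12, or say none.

none

D1: worse on corrosion resistance (7 vs 8).
D2: worse on cost (55 vs 10).
D3: worse on corrosion resistance (3 vs 8).
D4: worse on corrosion resistance (7 vs 8).
D5: worse on cost (55 vs 10).
D6: worse on corrosion resistance (3 vs 8).
D7: worse on cost (47 vs 10).
D8: worse on corrosion resistance (1 vs 8).
D9: worse on corrosion resistance (6 vs 8).
D10: worse on cost (15 vs 10).
D11: worse on corrosion resistance (7 vs 8).
No option dominates D12.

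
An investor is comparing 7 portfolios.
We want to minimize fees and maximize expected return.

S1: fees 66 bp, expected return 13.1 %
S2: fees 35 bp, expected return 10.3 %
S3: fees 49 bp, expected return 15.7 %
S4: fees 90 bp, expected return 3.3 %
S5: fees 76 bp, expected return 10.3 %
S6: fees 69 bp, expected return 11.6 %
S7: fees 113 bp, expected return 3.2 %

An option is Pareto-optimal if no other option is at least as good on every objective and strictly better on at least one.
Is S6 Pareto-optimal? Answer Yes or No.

S1 vs S6: fees 66≤69, expected return 13.1≥11.6 — S1 is at least as good on every objective and strictly better on at least one, so S1 dominates S6.

No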